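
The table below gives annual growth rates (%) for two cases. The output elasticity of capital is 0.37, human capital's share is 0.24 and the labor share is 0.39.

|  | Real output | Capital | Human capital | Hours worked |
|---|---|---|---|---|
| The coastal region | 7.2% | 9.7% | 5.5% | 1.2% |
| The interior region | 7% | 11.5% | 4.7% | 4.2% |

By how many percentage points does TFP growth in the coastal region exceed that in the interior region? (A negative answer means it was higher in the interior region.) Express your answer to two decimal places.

Labor's share = 1 − 0.37 − 0.24 = 0.39.
The coastal region: TFP = 7.2 − 3.589 − 1.32 − 0.468 = 1.823%.
The interior region: TFP = 7 − 4.255 − 1.128 − 1.638 = -0.021%.
Difference = 1.823 − (-0.021) = 1.844 pp.

1.84 percentage points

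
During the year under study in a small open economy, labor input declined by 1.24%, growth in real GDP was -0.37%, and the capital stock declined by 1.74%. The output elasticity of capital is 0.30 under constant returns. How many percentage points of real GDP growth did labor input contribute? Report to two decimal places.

Labor's share = 1 − 0.3 = 0.7.
Contribution = share × growth = 0.7 × (-1.24) = -0.868 pp.

-0.87 pp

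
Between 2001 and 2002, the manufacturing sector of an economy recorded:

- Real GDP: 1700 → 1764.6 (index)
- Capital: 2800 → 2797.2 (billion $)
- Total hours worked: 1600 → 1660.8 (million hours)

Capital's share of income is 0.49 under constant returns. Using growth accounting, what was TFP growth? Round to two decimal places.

1.91%

Real GDP growth = (1764.6 − 1700) / 1700 = 3.8%.
Capital growth = (2797.2 − 2800) / 2800 = -0.1%.
Total hours worked growth = (1660.8 − 1600) / 1600 = 3.8%.
Labor's share = 1 − 0.49 = 0.51.
Capital: 0.49 × (-0.1) = -0.049 pp.
Total hours worked: 0.51 × 3.8 = 1.938 pp.
TFP growth = 3.8 − 1.889 = 1.911%.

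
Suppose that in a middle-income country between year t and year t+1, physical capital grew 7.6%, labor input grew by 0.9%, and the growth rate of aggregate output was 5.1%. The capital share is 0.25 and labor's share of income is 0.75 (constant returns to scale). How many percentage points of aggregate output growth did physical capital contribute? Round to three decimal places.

1.900 pp

Contribution = share × growth = 0.25 × 7.6 = 1.9 pp.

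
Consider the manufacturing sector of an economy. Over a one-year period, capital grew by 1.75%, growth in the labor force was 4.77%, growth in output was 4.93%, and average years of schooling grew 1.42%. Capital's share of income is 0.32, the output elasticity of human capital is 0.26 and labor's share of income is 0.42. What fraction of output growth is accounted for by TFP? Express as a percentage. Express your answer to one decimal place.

Labor's share = 1 − 0.32 − 0.26 = 0.42.
Capital: 0.32 × 1.75 = 0.56 pp.
Average years of schooling: 0.26 × 1.42 = 0.3692 pp.
The labor force: 0.42 × 4.77 = 2.0034 pp.
TFP growth = 4.93 − 2.9326 = 1.9974%.
TFP share of growth = 1.9974 / 4.93 × 100 = 40.515%.

40.5%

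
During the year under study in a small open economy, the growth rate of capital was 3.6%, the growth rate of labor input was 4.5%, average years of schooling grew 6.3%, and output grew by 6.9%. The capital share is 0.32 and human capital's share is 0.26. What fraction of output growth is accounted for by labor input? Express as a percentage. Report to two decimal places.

Labor's share = 1 − 0.32 − 0.26 = 0.42.
Labor input contributed 0.42 × 4.5 = 1.89 pp.
Share of growth = 1.89 / 6.9 × 100 = 27.3913%.

Labor input accounted for 27.39% of growth.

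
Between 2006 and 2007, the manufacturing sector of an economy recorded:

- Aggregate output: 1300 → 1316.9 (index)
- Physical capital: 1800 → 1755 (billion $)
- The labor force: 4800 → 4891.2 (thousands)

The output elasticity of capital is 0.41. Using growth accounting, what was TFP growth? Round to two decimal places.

Aggregate output growth = (1316.9 − 1300) / 1300 = 1.3%.
Physical capital growth = (1755 − 1800) / 1800 = -2.5%.
The labor force growth = (4891.2 − 4800) / 4800 = 1.9%.
Labor's share = 1 − 0.41 = 0.59.
Physical capital: 0.41 × (-2.5) = -1.025 pp.
The labor force: 0.59 × 1.9 = 1.121 pp.
TFP growth = 1.3 − 0.096 = 1.204%.

1.20%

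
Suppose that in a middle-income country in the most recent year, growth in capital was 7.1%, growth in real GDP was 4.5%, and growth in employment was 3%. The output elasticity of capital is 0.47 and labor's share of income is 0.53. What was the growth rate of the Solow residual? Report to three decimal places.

Labor's share = 1 − 0.47 = 0.53.
Capital: 0.47 × 7.1 = 3.337 pp.
Employment: 0.53 × 3 = 1.59 pp.
TFP growth = 4.5 − 4.927 = -0.427%.

-0.427%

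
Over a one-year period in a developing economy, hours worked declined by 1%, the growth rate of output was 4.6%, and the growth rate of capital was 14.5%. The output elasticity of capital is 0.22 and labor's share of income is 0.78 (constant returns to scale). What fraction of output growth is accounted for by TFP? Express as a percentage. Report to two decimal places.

Labor's share = 1 − 0.22 = 0.78.
Capital: 0.22 × 14.5 = 3.19 pp.
Hours worked: 0.78 × (-1) = -0.78 pp.
TFP growth = 4.6 − 2.41 = 2.19%.
TFP share of growth = 2.19 / 4.6 × 100 = 47.6087%.

TFP accounted for 47.61% of growth.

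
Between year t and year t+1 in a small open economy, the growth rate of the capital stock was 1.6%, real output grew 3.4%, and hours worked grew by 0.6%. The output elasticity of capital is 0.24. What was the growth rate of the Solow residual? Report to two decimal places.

Labor's share = 1 − 0.24 = 0.76.
The capital stock: 0.24 × 1.6 = 0.384 pp.
Hours worked: 0.76 × 0.6 = 0.456 pp.
TFP growth = 3.4 − 0.84 = 2.56%.

2.56%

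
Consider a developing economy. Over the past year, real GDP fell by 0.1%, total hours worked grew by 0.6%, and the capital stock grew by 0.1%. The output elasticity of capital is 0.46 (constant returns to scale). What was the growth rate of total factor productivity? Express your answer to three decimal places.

-0.470%

Labor's share = 1 − 0.46 = 0.54.
The capital stock: 0.46 × 0.1 = 0.046 pp.
Total hours worked: 0.54 × 0.6 = 0.324 pp.
TFP growth = -0.1 − 0.37 = -0.47%.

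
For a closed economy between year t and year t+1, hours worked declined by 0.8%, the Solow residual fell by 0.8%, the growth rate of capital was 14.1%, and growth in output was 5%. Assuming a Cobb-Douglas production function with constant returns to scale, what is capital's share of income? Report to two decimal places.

α = 0.44

gY = gA + α·gK + (1−α)·gL, so gY − gA − gL = α(gK − gL).
5 + 0.8 + 0.8 = α × (14.1 − (-0.8)).
6.6 = 14.9 α, so α = 0.443.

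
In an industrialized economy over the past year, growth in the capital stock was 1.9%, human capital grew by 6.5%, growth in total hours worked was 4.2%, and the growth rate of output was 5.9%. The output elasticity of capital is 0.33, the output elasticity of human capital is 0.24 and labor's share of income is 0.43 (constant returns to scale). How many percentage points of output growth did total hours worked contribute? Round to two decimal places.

1.81 pp

Labor's share = 1 − 0.33 − 0.24 = 0.43.
Contribution = share × growth = 0.43 × 4.2 = 1.806 pp.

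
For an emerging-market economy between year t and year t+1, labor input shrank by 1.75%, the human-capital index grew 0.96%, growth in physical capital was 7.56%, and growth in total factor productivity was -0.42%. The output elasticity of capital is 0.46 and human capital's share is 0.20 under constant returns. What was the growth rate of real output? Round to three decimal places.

Labor's share = 1 − 0.46 − 0.2 = 0.34.
Physical capital: 0.46 × 7.56 = 3.4776 pp.
The human-capital index: 0.2 × 0.96 = 0.192 pp.
Labor input: 0.34 × (-1.75) = -0.595 pp.
Output growth = -0.42 + 3.0746 = 2.6546%.

Real output growth was 2.655%.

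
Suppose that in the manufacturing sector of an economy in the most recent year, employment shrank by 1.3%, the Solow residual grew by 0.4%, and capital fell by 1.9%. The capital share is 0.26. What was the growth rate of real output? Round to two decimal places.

-1.06%

Labor's share = 1 − 0.26 = 0.74.
Capital: 0.26 × (-1.9) = -0.494 pp.
Employment: 0.74 × (-1.3) = -0.962 pp.
Output growth = 0.4 + (-1.456) = -1.056%.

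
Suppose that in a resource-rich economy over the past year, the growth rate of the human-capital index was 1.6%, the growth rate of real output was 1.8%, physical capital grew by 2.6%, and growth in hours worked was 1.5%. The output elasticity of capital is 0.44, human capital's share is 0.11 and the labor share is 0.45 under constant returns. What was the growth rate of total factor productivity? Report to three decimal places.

Labor's share = 1 − 0.44 − 0.11 = 0.45.
Physical capital: 0.44 × 2.6 = 1.144 pp.
The human-capital index: 0.11 × 1.6 = 0.176 pp.
Hours worked: 0.45 × 1.5 = 0.675 pp.
TFP growth = 1.8 − 1.995 = -0.195%.

-0.195%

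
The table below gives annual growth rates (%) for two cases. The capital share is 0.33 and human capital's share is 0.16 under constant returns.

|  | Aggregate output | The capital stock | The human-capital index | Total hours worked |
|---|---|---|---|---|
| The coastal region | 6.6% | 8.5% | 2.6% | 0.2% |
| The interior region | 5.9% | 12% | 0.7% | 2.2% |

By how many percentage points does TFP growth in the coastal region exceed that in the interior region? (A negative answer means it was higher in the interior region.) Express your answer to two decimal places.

2.57 percentage points

Labor's share = 1 − 0.33 − 0.16 = 0.51.
The coastal region: TFP = 6.6 − 2.805 − 0.416 − 0.102 = 3.277%.
The interior region: TFP = 5.9 − 3.96 − 0.112 − 1.122 = 0.706%.
Difference = 3.277 − (0.706) = 2.571 pp.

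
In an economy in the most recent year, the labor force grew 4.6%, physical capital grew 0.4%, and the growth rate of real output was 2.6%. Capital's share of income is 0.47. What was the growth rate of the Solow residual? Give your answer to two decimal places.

-0.03%

Labor's share = 1 − 0.47 = 0.53.
Physical capital: 0.47 × 0.4 = 0.188 pp.
The labor force: 0.53 × 4.6 = 2.438 pp.
TFP growth = 2.6 − 2.626 = -0.026%.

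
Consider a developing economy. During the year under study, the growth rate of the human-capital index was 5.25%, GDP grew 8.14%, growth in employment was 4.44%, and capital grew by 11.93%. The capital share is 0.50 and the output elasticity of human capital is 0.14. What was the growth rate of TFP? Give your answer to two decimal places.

Labor's share = 1 − 0.5 − 0.14 = 0.36.
Capital: 0.5 × 11.93 = 5.965 pp.
The human-capital index: 0.14 × 5.25 = 0.735 pp.
Employment: 0.36 × 4.44 = 1.5984 pp.
TFP growth = 8.14 − 8.2984 = -0.1584%.

-0.16%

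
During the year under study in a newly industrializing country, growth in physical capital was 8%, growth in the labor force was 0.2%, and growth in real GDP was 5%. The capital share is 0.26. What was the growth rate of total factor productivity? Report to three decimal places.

Labor's share = 1 − 0.26 = 0.74.
Physical capital: 0.26 × 8 = 2.08 pp.
The labor force: 0.74 × 0.2 = 0.148 pp.
TFP growth = 5 − 2.228 = 2.772%.

Total factor productivity grew 2.772%.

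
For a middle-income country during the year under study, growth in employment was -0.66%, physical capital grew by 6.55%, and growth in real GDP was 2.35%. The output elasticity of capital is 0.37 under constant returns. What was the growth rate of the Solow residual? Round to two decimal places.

0.34%

Labor's share = 1 − 0.37 = 0.63.
Physical capital: 0.37 × 6.55 = 2.4235 pp.
Employment: 0.63 × (-0.66) = -0.4158 pp.
TFP growth = 2.35 − 2.0077 = 0.3423%.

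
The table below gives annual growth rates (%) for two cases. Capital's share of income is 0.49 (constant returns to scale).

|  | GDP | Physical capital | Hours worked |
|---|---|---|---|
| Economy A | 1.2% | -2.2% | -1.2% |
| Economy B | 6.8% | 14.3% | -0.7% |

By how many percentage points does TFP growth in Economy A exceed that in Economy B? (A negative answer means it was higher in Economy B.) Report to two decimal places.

2.74 percentage points

Labor's share = 1 − 0.49 = 0.51.
Economy A: TFP = 1.2 + 1.078 + 0.612 = 2.89%.
Economy B: TFP = 6.8 − 7.007 + 0.357 = 0.15%.
Difference = 2.89 − (0.15) = 2.74 pp.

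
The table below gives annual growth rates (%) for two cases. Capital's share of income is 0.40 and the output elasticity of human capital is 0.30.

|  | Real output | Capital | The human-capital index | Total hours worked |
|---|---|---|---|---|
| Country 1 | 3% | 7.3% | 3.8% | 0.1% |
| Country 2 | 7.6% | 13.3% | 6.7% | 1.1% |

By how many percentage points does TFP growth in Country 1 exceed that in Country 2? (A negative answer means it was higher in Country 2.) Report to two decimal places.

Labor's share = 1 − 0.4 − 0.3 = 0.3.
Country 1: TFP = 3 − 2.92 − 1.14 − 0.03 = -1.09%.
Country 2: TFP = 7.6 − 5.32 − 2.01 − 0.33 = -0.06%.
Difference = -1.09 − (-0.06) = -1.03 pp.

-1.03 percentage points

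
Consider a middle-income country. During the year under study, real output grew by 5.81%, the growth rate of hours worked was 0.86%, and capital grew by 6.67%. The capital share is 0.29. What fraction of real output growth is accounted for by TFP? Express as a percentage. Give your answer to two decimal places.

Labor's share = 1 − 0.29 = 0.71.
Capital: 0.29 × 6.67 = 1.9343 pp.
Hours worked: 0.71 × 0.86 = 0.6106 pp.
TFP growth = 5.81 − 2.5449 = 3.2651%.
TFP share of growth = 3.2651 / 5.81 × 100 = 56.1979%.

56.20%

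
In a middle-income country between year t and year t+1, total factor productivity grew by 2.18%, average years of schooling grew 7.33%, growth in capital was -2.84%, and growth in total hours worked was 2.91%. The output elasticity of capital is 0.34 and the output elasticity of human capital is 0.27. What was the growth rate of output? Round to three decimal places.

Labor's share = 1 − 0.34 − 0.27 = 0.39.
Capital: 0.34 × (-2.84) = -0.9656 pp.
Average years of schooling: 0.27 × 7.33 = 1.9791 pp.
Total hours worked: 0.39 × 2.91 = 1.1349 pp.
Output growth = 2.18 + 2.1484 = 4.3284%.

4.328%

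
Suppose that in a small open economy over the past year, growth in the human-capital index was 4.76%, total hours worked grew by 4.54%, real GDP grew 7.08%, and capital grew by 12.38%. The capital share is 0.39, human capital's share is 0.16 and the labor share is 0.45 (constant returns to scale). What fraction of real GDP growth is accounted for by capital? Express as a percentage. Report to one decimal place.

Capital contributed 0.39 × 12.38 = 4.8282 pp.
Share of growth = 4.8282 / 7.08 × 100 = 68.195%.

Capital accounted for 68.2% of growth.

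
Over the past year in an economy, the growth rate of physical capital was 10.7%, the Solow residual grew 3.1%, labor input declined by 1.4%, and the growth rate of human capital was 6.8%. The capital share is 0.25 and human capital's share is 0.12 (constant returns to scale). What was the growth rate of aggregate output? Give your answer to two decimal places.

5.71%

Labor's share = 1 − 0.25 − 0.12 = 0.63.
Physical capital: 0.25 × 10.7 = 2.675 pp.
Human capital: 0.12 × 6.8 = 0.816 pp.
Labor input: 0.63 × (-1.4) = -0.882 pp.
Output growth = 3.1 + 2.609 = 5.709%.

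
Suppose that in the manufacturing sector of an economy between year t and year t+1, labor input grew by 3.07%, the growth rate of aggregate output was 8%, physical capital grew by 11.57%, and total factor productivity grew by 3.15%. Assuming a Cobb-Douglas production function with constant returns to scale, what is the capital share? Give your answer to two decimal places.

0.21

gY = gA + α·gK + (1−α)·gL, so gY − gA − gL = α(gK − gL).
8 − 3.15 − 3.07 = α × (11.57 − 3.07).
1.78 = 8.5 α, so α = 0.2094.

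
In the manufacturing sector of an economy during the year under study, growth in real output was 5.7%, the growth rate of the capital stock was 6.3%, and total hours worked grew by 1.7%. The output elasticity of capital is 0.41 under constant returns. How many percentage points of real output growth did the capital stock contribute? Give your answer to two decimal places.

Contribution = share × growth = 0.41 × 6.3 = 2.583 pp.

2.58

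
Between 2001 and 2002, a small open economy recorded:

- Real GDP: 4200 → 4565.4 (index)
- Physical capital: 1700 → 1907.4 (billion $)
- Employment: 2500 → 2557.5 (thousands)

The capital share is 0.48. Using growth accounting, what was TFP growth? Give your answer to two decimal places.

Real GDP growth = (4565.4 − 4200) / 4200 = 8.7%.
Physical capital growth = (1907.4 − 1700) / 1700 = 12.2%.
Employment growth = (2557.5 − 2500) / 2500 = 2.3%.
Labor's share = 1 − 0.48 = 0.52.
Physical capital: 0.48 × 12.2 = 5.856 pp.
Employment: 0.52 × 2.3 = 1.196 pp.
TFP growth = 8.7 − 7.052 = 1.648%.

1.65%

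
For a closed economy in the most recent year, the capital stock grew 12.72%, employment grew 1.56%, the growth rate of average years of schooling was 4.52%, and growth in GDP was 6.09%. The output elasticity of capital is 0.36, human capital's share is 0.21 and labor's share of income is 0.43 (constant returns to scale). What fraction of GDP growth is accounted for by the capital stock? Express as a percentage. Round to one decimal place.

The capital stock contributed 0.36 × 12.72 = 4.5792 pp.
Share of growth = 4.5792 / 6.09 × 100 = 75.192%.

The capital stock accounted for 75.2% of growth.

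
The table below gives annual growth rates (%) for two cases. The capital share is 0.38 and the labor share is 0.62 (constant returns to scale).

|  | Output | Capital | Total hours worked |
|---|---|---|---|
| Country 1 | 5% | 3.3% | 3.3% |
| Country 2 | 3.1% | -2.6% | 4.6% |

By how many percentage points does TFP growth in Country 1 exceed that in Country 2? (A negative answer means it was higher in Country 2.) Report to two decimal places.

Labor's share = 1 − 0.38 = 0.62.
Country 1: TFP = 5 − 1.254 − 2.046 = 1.7%.
Country 2: TFP = 3.1 + 0.988 − 2.852 = 1.236%.
Difference = 1.7 − (1.236) = 0.464 pp.

0.46 percentage points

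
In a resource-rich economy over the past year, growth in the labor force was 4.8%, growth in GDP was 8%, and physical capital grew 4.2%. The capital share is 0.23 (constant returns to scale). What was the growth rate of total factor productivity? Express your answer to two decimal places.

3.34%

Labor's share = 1 − 0.23 = 0.77.
Physical capital: 0.23 × 4.2 = 0.966 pp.
The labor force: 0.77 × 4.8 = 3.696 pp.
TFP growth = 8 − 4.662 = 3.338%.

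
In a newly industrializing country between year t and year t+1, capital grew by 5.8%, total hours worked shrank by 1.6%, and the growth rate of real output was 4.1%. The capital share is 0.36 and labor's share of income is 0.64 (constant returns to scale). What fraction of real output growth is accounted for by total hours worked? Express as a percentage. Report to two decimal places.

Labor's share = 1 − 0.36 = 0.64.
Total hours worked contributed 0.64 × (-1.6) = -1.024 pp.
Share of growth = -1.024 / 4.1 × 100 = -24.9756%.

Total hours worked accounted for -24.98% of growth.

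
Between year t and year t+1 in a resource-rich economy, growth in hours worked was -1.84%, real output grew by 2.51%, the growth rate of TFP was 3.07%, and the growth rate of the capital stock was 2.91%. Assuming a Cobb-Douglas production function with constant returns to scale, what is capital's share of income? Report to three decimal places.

0.269

gY = gA + α·gK + (1−α)·gL, so gY − gA − gL = α(gK − gL).
2.51 − 3.07 + 1.84 = α × (2.91 − (-1.84)).
1.28 = 4.75 α, so α = 0.26947.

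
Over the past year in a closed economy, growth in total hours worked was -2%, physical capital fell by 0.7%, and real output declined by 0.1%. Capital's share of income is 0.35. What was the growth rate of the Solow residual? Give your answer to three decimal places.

Labor's share = 1 − 0.35 = 0.65.
Physical capital: 0.35 × (-0.7) = -0.245 pp.
Total hours worked: 0.65 × (-2) = -1.3 pp.
TFP growth = -0.1 + 1.545 = 1.445%.

1.445%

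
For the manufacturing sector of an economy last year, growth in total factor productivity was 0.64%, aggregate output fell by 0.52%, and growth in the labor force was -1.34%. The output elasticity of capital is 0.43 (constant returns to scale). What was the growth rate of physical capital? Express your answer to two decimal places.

-0.92%

Labor's share = 1 − 0.43 = 0.57.
gY = gA + 0.57×(-1.34) + 0.43×g.
0.43×g = -0.52 − 0.64 + 0.7638 = -0.3962.
g = -0.3962 / 0.43 = -0.9214%.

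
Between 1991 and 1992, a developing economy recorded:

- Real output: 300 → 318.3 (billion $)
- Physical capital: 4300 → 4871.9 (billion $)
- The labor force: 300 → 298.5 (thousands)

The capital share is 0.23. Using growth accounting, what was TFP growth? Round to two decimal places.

3.43%

Real output growth = (318.3 − 300) / 300 = 6.1%.
Physical capital growth = (4871.9 − 4300) / 4300 = 13.3%.
The labor force growth = (298.5 − 300) / 300 = -0.5%.
Labor's share = 1 − 0.23 = 0.77.
Physical capital: 0.23 × 13.3 = 3.059 pp.
The labor force: 0.77 × (-0.5) = -0.385 pp.
TFP growth = 6.1 − 2.674 = 3.426%.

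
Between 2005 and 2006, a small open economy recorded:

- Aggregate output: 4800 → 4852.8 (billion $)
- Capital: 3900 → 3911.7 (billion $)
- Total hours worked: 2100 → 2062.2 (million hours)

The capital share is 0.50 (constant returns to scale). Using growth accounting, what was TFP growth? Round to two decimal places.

Aggregate output growth = (4852.8 − 4800) / 4800 = 1.1%.
Capital growth = (3911.7 − 3900) / 3900 = 0.3%.
Total hours worked growth = (2062.2 − 2100) / 2100 = -1.8%.
Labor's share = 1 − 0.5 = 0.5.
Capital: 0.5 × 0.3 = 0.15 pp.
Total hours worked: 0.5 × (-1.8) = -0.9 pp.
TFP growth = 1.1 + 0.75 = 1.85%.

TFP grew 1.85%.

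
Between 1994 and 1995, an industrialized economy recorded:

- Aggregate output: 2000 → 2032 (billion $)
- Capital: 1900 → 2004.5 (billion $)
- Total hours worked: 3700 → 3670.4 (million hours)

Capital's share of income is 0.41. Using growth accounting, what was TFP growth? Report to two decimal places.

Aggregate output growth = (2032 − 2000) / 2000 = 1.6%.
Capital growth = (2004.5 − 1900) / 1900 = 5.5%.
Total hours worked growth = (3670.4 − 3700) / 3700 = -0.8%.
Labor's share = 1 − 0.41 = 0.59.
Capital: 0.41 × 5.5 = 2.255 pp.
Total hours worked: 0.59 × (-0.8) = -0.472 pp.
TFP growth = 1.6 − 1.783 = -0.183%.

-0.18%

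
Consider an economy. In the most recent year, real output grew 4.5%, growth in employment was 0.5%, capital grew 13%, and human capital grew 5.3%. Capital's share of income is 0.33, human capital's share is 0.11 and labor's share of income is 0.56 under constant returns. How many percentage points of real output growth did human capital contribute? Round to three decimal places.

0.583

Contribution = share × growth = 0.11 × 5.3 = 0.583 pp.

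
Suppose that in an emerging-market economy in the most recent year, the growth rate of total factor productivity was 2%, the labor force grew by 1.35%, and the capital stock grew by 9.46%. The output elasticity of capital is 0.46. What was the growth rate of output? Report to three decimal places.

Labor's share = 1 − 0.46 = 0.54.
The capital stock: 0.46 × 9.46 = 4.3516 pp.
The labor force: 0.54 × 1.35 = 0.729 pp.
Output growth = 2 + 5.0806 = 7.0806%.

Output grew 7.081%.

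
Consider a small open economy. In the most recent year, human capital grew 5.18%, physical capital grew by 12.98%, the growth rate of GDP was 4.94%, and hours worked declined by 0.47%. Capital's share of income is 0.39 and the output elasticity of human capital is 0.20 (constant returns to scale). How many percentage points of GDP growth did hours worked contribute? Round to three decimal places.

-0.193 pp

Labor's share = 1 − 0.39 − 0.2 = 0.41.
Contribution = share × growth = 0.41 × (-0.47) = -0.1927 pp.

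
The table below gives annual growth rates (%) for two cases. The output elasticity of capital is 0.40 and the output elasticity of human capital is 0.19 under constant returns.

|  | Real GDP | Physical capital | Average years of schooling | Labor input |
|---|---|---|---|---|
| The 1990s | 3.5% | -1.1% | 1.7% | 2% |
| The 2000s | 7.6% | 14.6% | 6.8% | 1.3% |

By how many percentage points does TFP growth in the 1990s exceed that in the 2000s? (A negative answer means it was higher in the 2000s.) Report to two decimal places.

2.86 percentage points

Labor's share = 1 − 0.4 − 0.19 = 0.41.
The 1990s: TFP = 3.5 + 0.44 − 0.323 − 0.82 = 2.797%.
The 2000s: TFP = 7.6 − 5.84 − 1.292 − 0.533 = -0.065%.
Difference = 2.797 − (-0.065) = 2.862 pp.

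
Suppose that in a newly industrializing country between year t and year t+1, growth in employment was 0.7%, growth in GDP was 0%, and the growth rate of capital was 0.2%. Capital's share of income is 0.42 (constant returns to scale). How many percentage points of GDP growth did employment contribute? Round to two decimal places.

0.41

Labor's share = 1 − 0.42 = 0.58.
Contribution = share × growth = 0.58 × 0.7 = 0.406 pp.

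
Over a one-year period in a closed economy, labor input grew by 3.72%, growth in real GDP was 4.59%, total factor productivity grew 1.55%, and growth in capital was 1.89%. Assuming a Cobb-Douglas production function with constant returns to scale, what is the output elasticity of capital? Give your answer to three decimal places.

gY = gA + α·gK + (1−α)·gL, so gY − gA − gL = α(gK − gL).
4.59 − 1.55 − 3.72 = α × (1.89 − 3.72).
-0.68 = -1.83 α, so α = 0.37158.

0.372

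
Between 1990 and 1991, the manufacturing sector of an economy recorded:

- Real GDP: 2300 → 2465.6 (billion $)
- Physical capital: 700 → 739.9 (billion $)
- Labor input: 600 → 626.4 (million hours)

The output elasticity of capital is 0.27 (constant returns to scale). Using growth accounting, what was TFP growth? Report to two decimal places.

TFP growth was 2.45%.

Real GDP growth = (2465.6 − 2300) / 2300 = 7.2%.
Physical capital growth = (739.9 − 700) / 700 = 5.7%.
Labor input growth = (626.4 − 600) / 600 = 4.4%.
Labor's share = 1 − 0.27 = 0.73.
Physical capital: 0.27 × 5.7 = 1.539 pp.
Labor input: 0.73 × 4.4 = 3.212 pp.
TFP growth = 7.2 − 4.751 = 2.449%.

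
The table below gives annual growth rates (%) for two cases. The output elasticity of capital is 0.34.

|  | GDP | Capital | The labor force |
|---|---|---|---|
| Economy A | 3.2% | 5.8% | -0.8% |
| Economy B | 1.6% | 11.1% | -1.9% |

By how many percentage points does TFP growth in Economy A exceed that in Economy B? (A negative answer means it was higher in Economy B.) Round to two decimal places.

2.68 percentage points

Labor's share = 1 − 0.34 = 0.66.
Economy A: TFP = 3.2 − 1.972 + 0.528 = 1.756%.
Economy B: TFP = 1.6 − 3.774 + 1.254 = -0.92%.
Difference = 1.756 − (-0.92) = 2.676 pp.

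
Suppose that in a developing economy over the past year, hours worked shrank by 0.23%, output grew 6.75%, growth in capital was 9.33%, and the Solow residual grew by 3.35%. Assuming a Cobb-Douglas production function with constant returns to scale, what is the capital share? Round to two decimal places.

gY = gA + α·gK + (1−α)·gL, so gY − gA − gL = α(gK − gL).
6.75 − 3.35 + 0.23 = α × (9.33 − (-0.23)).
3.63 = 9.56 α, so α = 0.3797.

α = 0.38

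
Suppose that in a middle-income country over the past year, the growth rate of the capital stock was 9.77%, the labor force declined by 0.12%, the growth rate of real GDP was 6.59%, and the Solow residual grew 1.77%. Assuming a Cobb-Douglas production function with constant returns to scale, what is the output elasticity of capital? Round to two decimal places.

gY = gA + α·gK + (1−α)·gL, so gY − gA − gL = α(gK − gL).
6.59 − 1.77 + 0.12 = α × (9.77 − (-0.12)).
4.94 = 9.89 α, so α = 0.4995.

The output elasticity of capital is 0.50.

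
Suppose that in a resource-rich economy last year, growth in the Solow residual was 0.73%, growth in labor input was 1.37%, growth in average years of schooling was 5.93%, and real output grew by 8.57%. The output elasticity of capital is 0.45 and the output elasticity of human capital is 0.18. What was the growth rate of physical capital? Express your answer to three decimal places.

Labor's share = 1 − 0.45 − 0.18 = 0.37.
gY = gA + 0.18×5.93 + 0.37×1.37 + 0.45×g.
0.45×g = 8.57 − 0.73 − 1.5743 = 6.2657.
g = 6.2657 / 0.45 = 13.92378%.

13.924%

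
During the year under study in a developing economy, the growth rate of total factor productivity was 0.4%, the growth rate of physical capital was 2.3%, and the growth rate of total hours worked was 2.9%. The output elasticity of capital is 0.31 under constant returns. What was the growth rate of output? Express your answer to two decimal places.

3.11%

Labor's share = 1 − 0.31 = 0.69.
Physical capital: 0.31 × 2.3 = 0.713 pp.
Total hours worked: 0.69 × 2.9 = 2.001 pp.
Output growth = 0.4 + 2.714 = 3.114%.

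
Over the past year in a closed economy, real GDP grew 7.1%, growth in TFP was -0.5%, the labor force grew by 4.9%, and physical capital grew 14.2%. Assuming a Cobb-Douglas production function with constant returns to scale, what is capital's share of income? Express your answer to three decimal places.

Capital's share of income is 0.290.

gY = gA + α·gK + (1−α)·gL, so gY − gA − gL = α(gK − gL).
7.1 + 0.5 − 4.9 = α × (14.2 − 4.9).
2.7 = 9.3 α, so α = 0.29032.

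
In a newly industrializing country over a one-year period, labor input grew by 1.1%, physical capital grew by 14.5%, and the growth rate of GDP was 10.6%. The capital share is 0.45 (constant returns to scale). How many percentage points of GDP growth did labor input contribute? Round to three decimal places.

0.605 percentage points

Labor's share = 1 − 0.45 = 0.55.
Contribution = share × growth = 0.55 × 1.1 = 0.605 pp.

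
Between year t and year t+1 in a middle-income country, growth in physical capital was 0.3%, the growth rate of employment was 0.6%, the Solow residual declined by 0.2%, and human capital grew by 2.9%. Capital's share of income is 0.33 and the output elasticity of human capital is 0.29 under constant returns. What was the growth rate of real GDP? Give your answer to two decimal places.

0.97%

Labor's share = 1 − 0.33 − 0.29 = 0.38.
Physical capital: 0.33 × 0.3 = 0.099 pp.
Human capital: 0.29 × 2.9 = 0.841 pp.
Employment: 0.38 × 0.6 = 0.228 pp.
Output growth = -0.2 + 1.168 = 0.968%.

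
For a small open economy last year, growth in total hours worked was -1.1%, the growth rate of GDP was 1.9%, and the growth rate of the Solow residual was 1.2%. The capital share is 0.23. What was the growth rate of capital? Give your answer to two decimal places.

6.73%

Labor's share = 1 − 0.23 = 0.77.
gY = gA + 0.77×(-1.1) + 0.23×g.
0.23×g = 1.9 − 1.2 + 0.847 = 1.547.
g = 1.547 / 0.23 = 6.7261%.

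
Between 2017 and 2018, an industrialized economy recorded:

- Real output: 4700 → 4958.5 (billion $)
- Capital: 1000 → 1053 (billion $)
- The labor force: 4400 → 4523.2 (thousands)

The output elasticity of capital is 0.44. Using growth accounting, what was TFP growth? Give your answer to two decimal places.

Real output growth = (4958.5 − 4700) / 4700 = 5.5%.
Capital growth = (1053 − 1000) / 1000 = 5.3%.
The labor force growth = (4523.2 − 4400) / 4400 = 2.8%.
Labor's share = 1 − 0.44 = 0.56.
Capital: 0.44 × 5.3 = 2.332 pp.
The labor force: 0.56 × 2.8 = 1.568 pp.
TFP growth = 5.5 − 3.9 = 1.6%.

1.60%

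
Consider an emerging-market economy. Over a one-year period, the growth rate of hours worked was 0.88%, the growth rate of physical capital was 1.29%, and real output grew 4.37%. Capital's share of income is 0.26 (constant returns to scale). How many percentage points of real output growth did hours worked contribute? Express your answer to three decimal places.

Labor's share = 1 − 0.26 = 0.74.
Contribution = share × growth = 0.74 × 0.88 = 0.6512 pp.

0.651 pp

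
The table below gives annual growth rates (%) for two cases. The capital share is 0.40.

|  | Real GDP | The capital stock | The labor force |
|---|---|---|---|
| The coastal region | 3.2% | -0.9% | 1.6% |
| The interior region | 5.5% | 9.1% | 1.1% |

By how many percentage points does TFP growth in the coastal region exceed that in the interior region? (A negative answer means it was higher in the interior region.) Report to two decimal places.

Labor's share = 1 − 0.4 = 0.6.
The coastal region: TFP = 3.2 + 0.36 − 0.96 = 2.6%.
The interior region: TFP = 5.5 − 3.64 − 0.66 = 1.2%.
Difference = 2.6 − (1.2) = 1.4 pp.

1.40 percentage points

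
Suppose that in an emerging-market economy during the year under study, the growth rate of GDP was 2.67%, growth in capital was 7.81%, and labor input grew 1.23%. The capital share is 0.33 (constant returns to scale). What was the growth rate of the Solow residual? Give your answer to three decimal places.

-0.731%

Labor's share = 1 − 0.33 = 0.67.
Capital: 0.33 × 7.81 = 2.5773 pp.
Labor input: 0.67 × 1.23 = 0.8241 pp.
TFP growth = 2.67 − 3.4014 = -0.7314%.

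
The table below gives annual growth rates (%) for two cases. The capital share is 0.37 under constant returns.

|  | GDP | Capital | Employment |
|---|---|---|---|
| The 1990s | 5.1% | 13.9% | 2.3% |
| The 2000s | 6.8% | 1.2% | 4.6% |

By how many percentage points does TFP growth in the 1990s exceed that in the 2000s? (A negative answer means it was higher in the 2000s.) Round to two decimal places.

-4.95 percentage points

Labor's share = 1 − 0.37 = 0.63.
The 1990s: TFP = 5.1 − 5.143 − 1.449 = -1.492%.
The 2000s: TFP = 6.8 − 0.444 − 2.898 = 3.458%.
Difference = -1.492 − (3.458) = -4.95 pp.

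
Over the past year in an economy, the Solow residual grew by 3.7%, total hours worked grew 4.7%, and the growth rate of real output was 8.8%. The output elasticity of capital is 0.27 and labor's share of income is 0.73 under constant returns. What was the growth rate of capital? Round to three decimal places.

Labor's share = 1 − 0.27 = 0.73.
gY = gA + 0.73×4.7 + 0.27×g.
0.27×g = 8.8 − 3.7 − 3.431 = 1.669.
g = 1.669 / 0.27 = 6.18148%.

6.181%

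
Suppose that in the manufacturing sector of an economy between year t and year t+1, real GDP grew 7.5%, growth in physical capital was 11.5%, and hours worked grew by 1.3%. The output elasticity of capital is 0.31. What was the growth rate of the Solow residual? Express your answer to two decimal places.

Labor's share = 1 − 0.31 = 0.69.
Physical capital: 0.31 × 11.5 = 3.565 pp.
Hours worked: 0.69 × 1.3 = 0.897 pp.
TFP growth = 7.5 − 4.462 = 3.038%.

3.04%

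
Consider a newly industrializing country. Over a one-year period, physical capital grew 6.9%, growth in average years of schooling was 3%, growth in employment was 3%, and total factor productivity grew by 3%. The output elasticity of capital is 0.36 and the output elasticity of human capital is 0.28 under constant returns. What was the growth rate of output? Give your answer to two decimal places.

Output growth was 7.40%.

Labor's share = 1 − 0.36 − 0.28 = 0.36.
Physical capital: 0.36 × 6.9 = 2.484 pp.
Average years of schooling: 0.28 × 3 = 0.84 pp.
Employment: 0.36 × 3 = 1.08 pp.
Output growth = 3 + 4.404 = 7.404%.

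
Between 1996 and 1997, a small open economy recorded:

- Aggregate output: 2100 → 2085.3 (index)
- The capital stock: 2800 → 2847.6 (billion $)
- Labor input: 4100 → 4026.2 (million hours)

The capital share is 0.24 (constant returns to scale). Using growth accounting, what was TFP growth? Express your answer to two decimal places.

Aggregate output growth = (2085.3 − 2100) / 2100 = -0.7%.
The capital stock growth = (2847.6 − 2800) / 2800 = 1.7%.
Labor input growth = (4026.2 − 4100) / 4100 = -1.8%.
Labor's share = 1 − 0.24 = 0.76.
The capital stock: 0.24 × 1.7 = 0.408 pp.
Labor input: 0.76 × (-1.8) = -1.368 pp.
TFP growth = -0.7 + 0.96 = 0.26%.

0.26%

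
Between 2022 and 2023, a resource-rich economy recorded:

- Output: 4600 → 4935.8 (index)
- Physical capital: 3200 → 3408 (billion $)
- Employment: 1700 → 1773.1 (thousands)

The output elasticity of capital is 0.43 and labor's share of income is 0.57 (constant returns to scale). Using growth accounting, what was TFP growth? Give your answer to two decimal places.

Output growth = (4935.8 − 4600) / 4600 = 7.3%.
Physical capital growth = (3408 − 3200) / 3200 = 6.5%.
Employment growth = (1773.1 − 1700) / 1700 = 4.3%.
Labor's share = 1 − 0.43 = 0.57.
Physical capital: 0.43 × 6.5 = 2.795 pp.
Employment: 0.57 × 4.3 = 2.451 pp.
TFP growth = 7.3 − 5.246 = 2.054%.

2.05%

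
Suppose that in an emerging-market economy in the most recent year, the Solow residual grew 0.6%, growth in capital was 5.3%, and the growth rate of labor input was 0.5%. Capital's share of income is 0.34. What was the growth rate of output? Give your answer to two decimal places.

Labor's share = 1 − 0.34 = 0.66.
Capital: 0.34 × 5.3 = 1.802 pp.
Labor input: 0.66 × 0.5 = 0.33 pp.
Output growth = 0.6 + 2.132 = 2.732%.

2.73%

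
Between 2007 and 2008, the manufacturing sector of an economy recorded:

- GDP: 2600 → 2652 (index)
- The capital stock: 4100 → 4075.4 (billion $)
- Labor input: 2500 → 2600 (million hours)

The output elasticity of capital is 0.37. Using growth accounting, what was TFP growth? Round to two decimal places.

GDP growth = (2652 − 2600) / 2600 = 2%.
The capital stock growth = (4075.4 − 4100) / 4100 = -0.6%.
Labor input growth = (2600 − 2500) / 2500 = 4%.
Labor's share = 1 − 0.37 = 0.63.
The capital stock: 0.37 × (-0.6) = -0.222 pp.
Labor input: 0.63 × 4 = 2.52 pp.
TFP growth = 2 − 2.298 = -0.298%.

-0.30%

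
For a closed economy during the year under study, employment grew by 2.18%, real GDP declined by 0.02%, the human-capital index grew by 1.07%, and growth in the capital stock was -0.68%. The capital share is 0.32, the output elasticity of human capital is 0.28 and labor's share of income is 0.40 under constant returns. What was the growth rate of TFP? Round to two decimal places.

-0.97%

Labor's share = 1 − 0.32 − 0.28 = 0.4.
The capital stock: 0.32 × (-0.68) = -0.2176 pp.
The human-capital index: 0.28 × 1.07 = 0.2996 pp.
Employment: 0.4 × 2.18 = 0.872 pp.
TFP growth = -0.02 − 0.954 = -0.974%.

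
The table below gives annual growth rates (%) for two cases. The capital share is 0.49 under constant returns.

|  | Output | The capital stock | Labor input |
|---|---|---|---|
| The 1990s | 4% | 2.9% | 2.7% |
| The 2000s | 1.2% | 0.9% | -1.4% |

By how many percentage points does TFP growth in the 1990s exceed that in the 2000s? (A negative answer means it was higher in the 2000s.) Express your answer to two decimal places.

Labor's share = 1 − 0.49 = 0.51.
The 1990s: TFP = 4 − 1.421 − 1.377 = 1.202%.
The 2000s: TFP = 1.2 − 0.441 + 0.714 = 1.473%.
Difference = 1.202 − (1.473) = -0.271 pp.

-0.27 percentage points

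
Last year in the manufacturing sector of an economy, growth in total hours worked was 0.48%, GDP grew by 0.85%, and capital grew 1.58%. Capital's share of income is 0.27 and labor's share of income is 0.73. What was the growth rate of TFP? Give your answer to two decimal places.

0.07%

Labor's share = 1 − 0.27 = 0.73.
Capital: 0.27 × 1.58 = 0.4266 pp.
Total hours worked: 0.73 × 0.48 = 0.3504 pp.
TFP growth = 0.85 − 0.777 = 0.073%.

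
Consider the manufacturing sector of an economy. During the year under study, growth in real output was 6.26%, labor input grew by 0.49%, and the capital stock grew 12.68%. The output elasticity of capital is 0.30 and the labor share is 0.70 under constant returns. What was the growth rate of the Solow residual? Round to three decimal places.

2.113%

Labor's share = 1 − 0.3 = 0.7.
The capital stock: 0.3 × 12.68 = 3.804 pp.
Labor input: 0.7 × 0.49 = 0.343 pp.
TFP growth = 6.26 − 4.147 = 2.113%.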